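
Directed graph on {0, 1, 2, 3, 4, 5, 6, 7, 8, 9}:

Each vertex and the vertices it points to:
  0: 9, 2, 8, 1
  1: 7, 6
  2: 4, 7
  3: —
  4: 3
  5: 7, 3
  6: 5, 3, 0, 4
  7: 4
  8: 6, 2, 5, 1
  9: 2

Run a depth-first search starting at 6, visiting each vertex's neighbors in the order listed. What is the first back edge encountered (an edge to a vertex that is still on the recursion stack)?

8→6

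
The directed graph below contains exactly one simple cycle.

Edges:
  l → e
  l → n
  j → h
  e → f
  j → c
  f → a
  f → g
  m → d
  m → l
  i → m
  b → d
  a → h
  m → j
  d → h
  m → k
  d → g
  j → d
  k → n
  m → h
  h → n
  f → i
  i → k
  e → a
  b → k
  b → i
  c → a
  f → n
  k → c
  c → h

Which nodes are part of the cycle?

e, f, i, l, m

DFS with gray/black marking from i:
i gray
  k gray
    n gray
    n black
    c gray
      a gray
        h gray
          h→n: n black — skip
        h black
      a black
      c→h: h black — skip
    c black
  k black
  m gray
    j gray
      j→h: h black — skip
      j→c: c black — skip
      d gray
        d→h: h black — skip
        g gray
        g black
      d black
    j black
    m→h: h black — skip
    l gray
      e gray
        e→a: a black — skip
        f gray
          f→a: a black — skip
          f→g: g black — skip
          f→i: i is gray → back edge
Back edge closes the cycle i → m → l → e → f → i; its vertices are {e, f, i, l, m}.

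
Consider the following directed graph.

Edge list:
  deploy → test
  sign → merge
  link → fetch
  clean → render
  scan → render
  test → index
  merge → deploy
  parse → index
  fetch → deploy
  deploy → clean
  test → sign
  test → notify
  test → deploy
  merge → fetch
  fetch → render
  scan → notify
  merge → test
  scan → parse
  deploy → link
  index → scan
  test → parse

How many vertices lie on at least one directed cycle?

A vertex is on a directed cycle iff it belongs to a strongly connected component of size ≥ 2 (or has a self-loop).
The vertices on cycles are {link, scan, sign, test, fetch, index, merge, parse, deploy} — 9 in total.

9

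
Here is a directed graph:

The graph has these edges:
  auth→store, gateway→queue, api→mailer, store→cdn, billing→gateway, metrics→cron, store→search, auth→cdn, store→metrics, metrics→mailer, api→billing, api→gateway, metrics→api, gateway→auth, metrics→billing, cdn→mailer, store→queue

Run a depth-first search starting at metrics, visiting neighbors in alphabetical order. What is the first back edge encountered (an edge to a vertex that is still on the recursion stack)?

store→metrics

DFS from metrics (visiting neighbors in alphabetical order); mark gray on enter, black on exit:
metrics gray
  api gray
    billing gray
      gateway gray
        auth gray
          cdn gray
            mailer gray
            mailer black
          cdn black
          store gray
            store→cdn: cdn black — skip
            store→metrics: metrics is gray → back edge
First back edge: store → metrics.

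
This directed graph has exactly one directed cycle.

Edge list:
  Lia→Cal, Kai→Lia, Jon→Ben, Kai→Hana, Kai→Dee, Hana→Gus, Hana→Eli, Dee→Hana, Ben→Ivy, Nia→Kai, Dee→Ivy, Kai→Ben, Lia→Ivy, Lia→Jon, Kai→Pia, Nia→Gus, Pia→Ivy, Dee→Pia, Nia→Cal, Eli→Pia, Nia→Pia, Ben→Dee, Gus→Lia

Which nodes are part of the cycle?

Ben, Dee, Gus, Jon, Lia, Hana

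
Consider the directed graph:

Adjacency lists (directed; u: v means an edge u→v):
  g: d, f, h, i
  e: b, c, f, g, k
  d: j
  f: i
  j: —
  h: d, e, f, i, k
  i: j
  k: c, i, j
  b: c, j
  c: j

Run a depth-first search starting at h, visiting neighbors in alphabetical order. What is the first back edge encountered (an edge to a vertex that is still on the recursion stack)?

DFS from h (visiting neighbors in alphabetical order); mark gray on enter, black on exit:
h gray
  d gray
    j gray
    j black
  d black
  e gray
    b gray
      c gray
        c→j: j black — skip
      c black
      b→j: j black — skip
    b black
    e→c: c black — skip
    f gray
      i gray
        i→j: j black — skip
      i black
    f black
    g gray
      g→d: d black — skip
      g→f: f black — skip
      g→h: h is gray → back edge
First back edge: g → h.

g->h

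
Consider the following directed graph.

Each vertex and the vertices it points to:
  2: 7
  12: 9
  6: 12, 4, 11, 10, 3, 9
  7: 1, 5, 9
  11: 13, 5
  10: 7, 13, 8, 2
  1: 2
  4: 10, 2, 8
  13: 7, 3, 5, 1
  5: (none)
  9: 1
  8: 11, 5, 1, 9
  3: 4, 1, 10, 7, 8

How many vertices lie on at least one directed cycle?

10

A vertex is on a directed cycle iff it belongs to a strongly connected component of size ≥ 2 (or has a self-loop).
The vertices on cycles are {1, 2, 3, 4, 7, 8, 9, 10, 11, 13} — 10 in total.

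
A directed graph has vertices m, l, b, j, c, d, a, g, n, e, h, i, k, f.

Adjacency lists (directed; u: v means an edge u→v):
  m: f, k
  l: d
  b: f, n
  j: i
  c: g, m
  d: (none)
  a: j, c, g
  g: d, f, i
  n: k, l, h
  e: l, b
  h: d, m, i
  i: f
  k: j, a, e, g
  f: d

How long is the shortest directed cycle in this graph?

4

For each vertex v, BFS finds the shortest path from v back to v.
The shortest such closed walk is n → k → e → b → n, length 4.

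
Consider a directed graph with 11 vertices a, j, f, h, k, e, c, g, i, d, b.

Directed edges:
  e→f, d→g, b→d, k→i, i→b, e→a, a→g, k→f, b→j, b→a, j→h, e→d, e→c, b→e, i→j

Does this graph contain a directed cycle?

No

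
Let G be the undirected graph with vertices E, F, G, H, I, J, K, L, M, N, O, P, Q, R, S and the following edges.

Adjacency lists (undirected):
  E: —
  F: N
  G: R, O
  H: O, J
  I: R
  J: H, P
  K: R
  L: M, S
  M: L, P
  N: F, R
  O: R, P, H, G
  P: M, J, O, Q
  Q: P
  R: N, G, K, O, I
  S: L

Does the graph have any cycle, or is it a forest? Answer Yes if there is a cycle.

DFS, tracking each vertex's parent; an edge to a visited non-parent vertex closes a cycle.
Start from S:
visit S (parent –)
  visit L (parent S)
    visit M (parent L)
      M–L: parent, skip
      visit P (parent M)
        P–M: parent, skip
        visit J (parent P)
          visit H (parent J)
            visit O (parent H)
              visit R (parent O)
                visit N (parent R)
                  visit F (parent N)
                    F–N: parent, skip
                  N–R: parent, skip
                visit G (parent R)
                  G–R: parent, skip
                  G–O: O visited and ≠ parent → cycle
Cycle: O – R – G – O.

Yes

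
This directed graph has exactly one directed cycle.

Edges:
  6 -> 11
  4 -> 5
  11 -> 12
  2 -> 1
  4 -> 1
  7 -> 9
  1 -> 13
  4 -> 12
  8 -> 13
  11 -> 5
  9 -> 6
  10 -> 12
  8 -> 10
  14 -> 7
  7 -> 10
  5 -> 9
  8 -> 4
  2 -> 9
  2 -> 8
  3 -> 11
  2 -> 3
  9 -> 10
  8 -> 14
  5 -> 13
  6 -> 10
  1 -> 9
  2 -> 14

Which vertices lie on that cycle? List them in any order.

DFS with gray/black marking from 11:
11 gray
  5 gray
    9 gray
      10 gray
        12 gray
        12 black
      10 black
      6 gray
        6→11: 11 is gray → back edge
Back edge closes the cycle 11 → 5 → 9 → 6 → 11; its vertices are {5, 6, 9, 11}.

5, 6, 9, 11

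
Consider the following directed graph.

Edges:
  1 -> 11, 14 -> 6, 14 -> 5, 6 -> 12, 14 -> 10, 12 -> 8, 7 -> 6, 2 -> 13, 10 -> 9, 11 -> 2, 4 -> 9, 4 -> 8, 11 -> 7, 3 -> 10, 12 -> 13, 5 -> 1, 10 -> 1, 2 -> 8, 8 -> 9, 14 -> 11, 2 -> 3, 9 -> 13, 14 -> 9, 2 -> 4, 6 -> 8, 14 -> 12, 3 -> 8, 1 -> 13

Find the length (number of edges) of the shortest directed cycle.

For each vertex v, BFS finds the shortest path from v back to v.
The shortest such closed walk is 11 → 2 → 3 → 10 → 1 → 11, length 5.

5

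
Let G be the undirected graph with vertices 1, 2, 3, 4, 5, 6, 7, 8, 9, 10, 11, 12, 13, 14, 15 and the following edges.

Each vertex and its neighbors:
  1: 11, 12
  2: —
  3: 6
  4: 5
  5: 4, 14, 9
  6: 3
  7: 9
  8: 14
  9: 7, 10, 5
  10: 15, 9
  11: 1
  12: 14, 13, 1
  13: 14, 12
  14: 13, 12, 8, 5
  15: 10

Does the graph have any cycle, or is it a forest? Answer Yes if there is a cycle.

Yes

DFS, tracking each vertex's parent; an edge to a visited non-parent vertex closes a cycle.
Start from 10:
visit 10 (parent –)
  visit 15 (parent 10)
    15–10: parent, skip
  visit 9 (parent 10)
    visit 7 (parent 9)
      7–9: parent, skip
    9–10: parent, skip
    visit 5 (parent 9)
      visit 4 (parent 5)
        4–5: parent, skip
      visit 14 (parent 5)
        visit 13 (parent 14)
          13–14: parent, skip
          visit 12 (parent 13)
            12–14: 14 visited and ≠ parent → cycle
Cycle: 14 – 13 – 12 – 14.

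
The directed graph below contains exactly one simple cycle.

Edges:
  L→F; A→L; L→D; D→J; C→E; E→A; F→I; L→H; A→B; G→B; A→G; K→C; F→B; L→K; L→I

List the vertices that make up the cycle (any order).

DFS with gray/black marking from A:
A gray
  G gray
    B gray
    B black
  G black
  L gray
    H gray
    H black
    F gray
      F→B: B black — skip
      I gray
      I black
    F black
    L→I: I black — skip
    K gray
      C gray
        E gray
          E→A: A is gray → back edge
Back edge closes the cycle A → L → K → C → E → A; its vertices are {A, C, E, K, L}.

A, C, E, K, L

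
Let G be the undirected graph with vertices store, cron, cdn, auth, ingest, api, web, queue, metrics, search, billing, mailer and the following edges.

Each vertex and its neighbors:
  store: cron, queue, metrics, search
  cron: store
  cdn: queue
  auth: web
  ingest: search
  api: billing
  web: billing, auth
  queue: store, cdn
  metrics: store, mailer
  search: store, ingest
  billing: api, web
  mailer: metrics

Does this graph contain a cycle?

DFS, tracking each vertex's parent; an edge to a visited non-parent vertex closes a cycle.
Start from auth:
visit auth (parent –)
  visit web (parent auth)
    visit billing (parent web)
      visit api (parent billing)
        api–billing: parent, skip
      billing–web: parent, skip
    web–auth: parent, skip
visit store (parent –)
  visit cron (parent store)
    cron–store: parent, skip
  visit queue (parent store)
    queue–store: parent, skip
    visit cdn (parent queue)
      cdn–queue: parent, skip
  visit metrics (parent store)
    metrics–store: parent, skip
    visit mailer (parent metrics)
      mailer–metrics: parent, skip
  visit search (parent store)
    search–store: parent, skip
    visit ingest (parent search)
      ingest–search: parent, skip
No non-parent visited neighbor found — the graph is a forest.

No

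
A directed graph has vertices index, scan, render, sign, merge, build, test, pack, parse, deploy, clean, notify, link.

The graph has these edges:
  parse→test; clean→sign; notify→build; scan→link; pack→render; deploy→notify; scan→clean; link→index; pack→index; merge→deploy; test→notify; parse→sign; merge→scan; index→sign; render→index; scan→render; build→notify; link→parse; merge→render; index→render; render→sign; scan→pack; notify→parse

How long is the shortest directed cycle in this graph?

2

For each vertex v, BFS finds the shortest path from v back to v.
The shortest such closed walk is notify → build → notify, length 2.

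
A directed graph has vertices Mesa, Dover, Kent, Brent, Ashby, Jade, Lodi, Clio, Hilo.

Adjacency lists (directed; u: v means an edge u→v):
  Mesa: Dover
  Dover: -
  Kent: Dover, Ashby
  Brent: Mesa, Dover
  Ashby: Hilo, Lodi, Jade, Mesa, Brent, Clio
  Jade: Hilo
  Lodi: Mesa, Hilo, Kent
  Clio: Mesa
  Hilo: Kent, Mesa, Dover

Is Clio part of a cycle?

No

Clio lies on a cycle iff there is a path from Clio back to itself.
Exploring from Clio, it never reaches itself; equivalently, its strongly connected component is a singleton.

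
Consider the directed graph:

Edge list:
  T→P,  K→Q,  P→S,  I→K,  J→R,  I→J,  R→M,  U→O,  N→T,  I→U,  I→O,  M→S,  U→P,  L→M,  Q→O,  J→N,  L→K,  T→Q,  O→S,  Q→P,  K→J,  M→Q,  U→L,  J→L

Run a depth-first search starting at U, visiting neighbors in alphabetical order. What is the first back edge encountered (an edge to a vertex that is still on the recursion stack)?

J→L

DFS from U (visiting neighbors in alphabetical order); mark gray on enter, black on exit:
U gray
  L gray
    K gray
      J gray
        J→L: L is gray → back edge
First back edge: J → L.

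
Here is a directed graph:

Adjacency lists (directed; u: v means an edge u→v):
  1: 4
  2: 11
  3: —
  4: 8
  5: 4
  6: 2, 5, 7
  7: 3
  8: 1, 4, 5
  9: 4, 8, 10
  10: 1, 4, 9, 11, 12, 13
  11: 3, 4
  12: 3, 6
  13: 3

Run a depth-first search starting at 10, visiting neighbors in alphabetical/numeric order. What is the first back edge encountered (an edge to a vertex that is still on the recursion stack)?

8->1

DFS from 10 (visiting neighbors in alphabetical/numeric order); mark gray on enter, black on exit:
10 gray
  1 gray
    4 gray
      8 gray
        8→1: 1 is gray → back edge
First back edge: 8 → 1.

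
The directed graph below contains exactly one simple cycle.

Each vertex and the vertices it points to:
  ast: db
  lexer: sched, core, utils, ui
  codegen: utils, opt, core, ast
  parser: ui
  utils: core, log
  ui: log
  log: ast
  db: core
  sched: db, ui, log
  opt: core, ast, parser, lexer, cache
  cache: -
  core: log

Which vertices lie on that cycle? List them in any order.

db, ast, log, core

DFS with gray/black marking from log:
log gray
  ast gray
    db gray
      core gray
        core→log: log is gray → back edge
Back edge closes the cycle log → ast → db → core → log; its vertices are {db, ast, log, core}.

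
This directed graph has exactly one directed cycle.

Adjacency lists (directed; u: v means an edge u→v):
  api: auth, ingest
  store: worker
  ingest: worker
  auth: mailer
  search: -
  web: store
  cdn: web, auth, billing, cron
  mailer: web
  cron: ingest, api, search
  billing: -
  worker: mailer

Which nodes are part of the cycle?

web, store, mailer, worker

DFS with gray/black marking from web:
web gray
  store gray
    worker gray
      mailer gray
        mailer→web: web is gray → back edge
Back edge closes the cycle web → store → worker → mailer → web; its vertices are {web, store, mailer, worker}.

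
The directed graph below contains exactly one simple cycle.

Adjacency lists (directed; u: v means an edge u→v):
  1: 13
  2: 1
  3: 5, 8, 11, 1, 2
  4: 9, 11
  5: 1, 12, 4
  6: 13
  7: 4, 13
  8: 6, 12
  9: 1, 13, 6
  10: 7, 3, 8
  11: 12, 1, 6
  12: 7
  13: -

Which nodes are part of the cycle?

DFS with gray/black marking from 4:
4 gray
  9 gray
    1 gray
      13 gray
      13 black
    1 black
    9→13: 13 black — skip
    6 gray
      6→13: 13 black — skip
    6 black
  9 black
  11 gray
    12 gray
      7 gray
        7→4: 4 is gray → back edge
Back edge closes the cycle 4 → 11 → 12 → 7 → 4; its vertices are {4, 7, 11, 12}.

4, 7, 11, 12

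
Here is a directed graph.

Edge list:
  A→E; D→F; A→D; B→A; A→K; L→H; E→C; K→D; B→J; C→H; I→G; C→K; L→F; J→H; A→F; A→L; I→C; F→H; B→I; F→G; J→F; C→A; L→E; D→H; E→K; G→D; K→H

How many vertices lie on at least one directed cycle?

7

A vertex is on a directed cycle iff it belongs to a strongly connected component of size ≥ 2 (or has a self-loop).
The vertices on cycles are {A, C, D, E, F, G, L} — 7 in total.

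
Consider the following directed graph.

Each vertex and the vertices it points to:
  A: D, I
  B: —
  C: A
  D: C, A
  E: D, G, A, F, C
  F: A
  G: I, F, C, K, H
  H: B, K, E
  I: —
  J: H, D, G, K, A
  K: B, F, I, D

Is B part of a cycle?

B lies on a cycle iff there is a path from B back to itself.
Exploring from B, it never reaches itself; equivalently, its strongly connected component is a singleton.

No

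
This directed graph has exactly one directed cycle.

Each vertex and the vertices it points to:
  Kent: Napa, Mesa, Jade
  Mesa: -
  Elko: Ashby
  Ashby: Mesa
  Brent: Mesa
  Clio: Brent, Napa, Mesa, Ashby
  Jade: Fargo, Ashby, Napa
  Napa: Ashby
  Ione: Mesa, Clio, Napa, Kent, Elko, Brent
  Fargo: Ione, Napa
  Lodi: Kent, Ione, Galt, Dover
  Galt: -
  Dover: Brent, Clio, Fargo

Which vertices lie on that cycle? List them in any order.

Ione, Jade, Kent, Fargo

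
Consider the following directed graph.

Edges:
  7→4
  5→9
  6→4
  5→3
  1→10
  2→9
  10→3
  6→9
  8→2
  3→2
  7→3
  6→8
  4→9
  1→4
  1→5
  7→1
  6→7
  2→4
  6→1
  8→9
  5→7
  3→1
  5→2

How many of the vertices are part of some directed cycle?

5

A vertex is on a directed cycle iff it belongs to a strongly connected component of size ≥ 2 (or has a self-loop).
The vertices on cycles are {1, 3, 5, 7, 10} — 5 in total.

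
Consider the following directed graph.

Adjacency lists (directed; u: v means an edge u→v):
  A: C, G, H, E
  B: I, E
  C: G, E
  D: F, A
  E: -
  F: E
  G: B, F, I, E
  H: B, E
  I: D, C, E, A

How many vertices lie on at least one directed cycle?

7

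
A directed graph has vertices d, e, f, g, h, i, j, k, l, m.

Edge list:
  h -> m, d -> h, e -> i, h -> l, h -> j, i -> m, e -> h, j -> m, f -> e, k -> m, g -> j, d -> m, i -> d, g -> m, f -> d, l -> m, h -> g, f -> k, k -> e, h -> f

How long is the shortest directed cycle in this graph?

For each vertex v, BFS finds the shortest path from v back to v.
The shortest such closed walk is e → h → f → e, length 3.

3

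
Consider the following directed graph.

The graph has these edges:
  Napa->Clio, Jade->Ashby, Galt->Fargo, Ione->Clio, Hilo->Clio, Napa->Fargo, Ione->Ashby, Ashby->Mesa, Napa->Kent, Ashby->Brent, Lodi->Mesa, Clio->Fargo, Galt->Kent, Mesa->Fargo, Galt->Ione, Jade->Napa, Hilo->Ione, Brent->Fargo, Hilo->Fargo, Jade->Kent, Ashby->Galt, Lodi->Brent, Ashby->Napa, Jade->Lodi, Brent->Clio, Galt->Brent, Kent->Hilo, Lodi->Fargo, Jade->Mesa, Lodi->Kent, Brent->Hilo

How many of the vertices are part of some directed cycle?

7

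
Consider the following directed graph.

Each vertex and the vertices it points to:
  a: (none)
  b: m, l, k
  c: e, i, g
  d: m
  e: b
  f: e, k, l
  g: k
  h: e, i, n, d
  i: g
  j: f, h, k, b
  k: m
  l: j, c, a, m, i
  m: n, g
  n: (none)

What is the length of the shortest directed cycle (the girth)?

3

For each vertex v, BFS finds the shortest path from v back to v.
The shortest such closed walk is j → b → l → j, length 3.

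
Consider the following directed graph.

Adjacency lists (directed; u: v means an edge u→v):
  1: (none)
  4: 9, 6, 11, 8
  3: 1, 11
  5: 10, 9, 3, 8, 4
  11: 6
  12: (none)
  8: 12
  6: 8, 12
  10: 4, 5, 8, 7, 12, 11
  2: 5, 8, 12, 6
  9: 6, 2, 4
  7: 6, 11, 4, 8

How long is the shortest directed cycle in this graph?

2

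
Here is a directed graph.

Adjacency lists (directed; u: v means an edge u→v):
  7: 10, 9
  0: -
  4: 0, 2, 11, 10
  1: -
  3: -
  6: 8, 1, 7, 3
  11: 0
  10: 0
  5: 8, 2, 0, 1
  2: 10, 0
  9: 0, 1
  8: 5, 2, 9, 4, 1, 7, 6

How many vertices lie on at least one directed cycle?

3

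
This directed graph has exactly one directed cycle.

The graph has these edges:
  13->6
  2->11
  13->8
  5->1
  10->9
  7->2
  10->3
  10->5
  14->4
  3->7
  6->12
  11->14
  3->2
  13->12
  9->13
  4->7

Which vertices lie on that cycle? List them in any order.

DFS with gray/black marking from 7:
7 gray
  2 gray
    11 gray
      14 gray
        4 gray
          4→7: 7 is gray → back edge
Back edge closes the cycle 7 → 2 → 11 → 14 → 4 → 7; its vertices are {2, 4, 7, 11, 14}.

2, 4, 7, 11, 14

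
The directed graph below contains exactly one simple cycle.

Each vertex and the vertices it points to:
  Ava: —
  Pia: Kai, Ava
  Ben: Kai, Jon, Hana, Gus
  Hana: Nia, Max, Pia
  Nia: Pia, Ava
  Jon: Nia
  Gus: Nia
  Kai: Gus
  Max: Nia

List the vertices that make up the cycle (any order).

Gus, Kai, Nia, Pia

DFS with gray/black marking from Kai:
Kai gray
  Gus gray
    Nia gray
      Pia gray
        Pia→Kai: Kai is gray → back edge
Back edge closes the cycle Kai → Gus → Nia → Pia → Kai; its vertices are {Gus, Kai, Nia, Pia}.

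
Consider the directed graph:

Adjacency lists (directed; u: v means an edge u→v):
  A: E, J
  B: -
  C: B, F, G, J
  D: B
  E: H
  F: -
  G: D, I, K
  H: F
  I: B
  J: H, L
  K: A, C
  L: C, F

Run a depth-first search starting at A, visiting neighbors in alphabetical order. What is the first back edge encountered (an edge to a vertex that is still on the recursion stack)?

K→A

DFS from A (visiting neighbors in alphabetical order); mark gray on enter, black on exit:
A gray
  E gray
    H gray
      F gray
      F black
    H black
  E black
  J gray
    J→H: H black — skip
    L gray
      C gray
        B gray
        B black
        C→F: F black — skip
        G gray
          D gray
            D→B: B black — skip
          D black
          I gray
            I→B: B black — skip
          I black
          K gray
            K→A: A is gray → back edge
First back edge: K → A.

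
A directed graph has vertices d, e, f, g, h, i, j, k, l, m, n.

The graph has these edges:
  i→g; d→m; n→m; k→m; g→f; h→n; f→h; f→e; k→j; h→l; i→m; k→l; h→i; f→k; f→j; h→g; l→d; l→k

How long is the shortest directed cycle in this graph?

2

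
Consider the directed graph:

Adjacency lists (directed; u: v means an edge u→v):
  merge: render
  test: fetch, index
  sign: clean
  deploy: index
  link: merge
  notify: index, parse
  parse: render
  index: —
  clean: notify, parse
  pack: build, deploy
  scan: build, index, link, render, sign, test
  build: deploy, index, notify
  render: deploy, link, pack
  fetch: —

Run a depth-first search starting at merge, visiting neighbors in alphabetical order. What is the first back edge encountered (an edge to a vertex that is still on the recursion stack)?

link->merge

DFS from merge (visiting neighbors in alphabetical order); mark gray on enter, black on exit:
merge gray
  render gray
    deploy gray
      index gray
      index black
    deploy black
    link gray
      link→merge: merge is gray → back edge
First back edge: link → merge.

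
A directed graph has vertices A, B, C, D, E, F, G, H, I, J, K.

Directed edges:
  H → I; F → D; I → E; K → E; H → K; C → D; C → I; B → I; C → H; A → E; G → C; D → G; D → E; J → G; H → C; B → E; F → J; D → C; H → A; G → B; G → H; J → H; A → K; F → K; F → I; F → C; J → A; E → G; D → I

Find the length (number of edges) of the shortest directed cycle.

2

For each vertex v, BFS finds the shortest path from v back to v.
The shortest such closed walk is D → C → D, length 2.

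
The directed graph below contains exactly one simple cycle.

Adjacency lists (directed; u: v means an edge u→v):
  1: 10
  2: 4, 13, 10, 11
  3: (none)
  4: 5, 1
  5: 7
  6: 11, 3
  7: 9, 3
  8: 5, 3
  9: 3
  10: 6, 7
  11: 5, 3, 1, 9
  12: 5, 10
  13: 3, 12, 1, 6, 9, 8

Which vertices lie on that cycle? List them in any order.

1, 6, 10, 11

DFS with gray/black marking from 11:
11 gray
  5 gray
    7 gray
      9 gray
        3 gray
        3 black
      9 black
      7→3: 3 black — skip
    7 black
  5 black
  11→3: 3 black — skip
  1 gray
    10 gray
      6 gray
        6→11: 11 is gray → back edge
Back edge closes the cycle 11 → 1 → 10 → 6 → 11; its vertices are {1, 6, 10, 11}.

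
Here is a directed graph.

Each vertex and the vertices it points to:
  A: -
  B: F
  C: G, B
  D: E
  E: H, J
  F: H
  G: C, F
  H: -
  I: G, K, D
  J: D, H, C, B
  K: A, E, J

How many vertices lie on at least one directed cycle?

A vertex is on a directed cycle iff it belongs to a strongly connected component of size ≥ 2 (or has a self-loop).
The vertices on cycles are {C, D, E, G, J} — 5 in total.

5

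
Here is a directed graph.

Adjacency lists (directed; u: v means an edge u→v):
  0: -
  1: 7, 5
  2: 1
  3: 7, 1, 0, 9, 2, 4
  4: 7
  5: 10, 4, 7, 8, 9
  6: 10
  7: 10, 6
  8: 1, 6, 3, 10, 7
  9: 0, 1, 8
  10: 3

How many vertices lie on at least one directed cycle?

10

A vertex is on a directed cycle iff it belongs to a strongly connected component of size ≥ 2 (or has a self-loop).
The vertices on cycles are {1, 2, 3, 4, 5, 6, 7, 8, 9, 10} — 10 in total.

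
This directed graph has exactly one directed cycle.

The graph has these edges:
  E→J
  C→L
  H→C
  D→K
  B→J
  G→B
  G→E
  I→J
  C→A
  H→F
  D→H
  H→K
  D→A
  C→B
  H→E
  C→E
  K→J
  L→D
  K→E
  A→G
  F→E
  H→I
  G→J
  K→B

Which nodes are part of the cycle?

C, D, H, L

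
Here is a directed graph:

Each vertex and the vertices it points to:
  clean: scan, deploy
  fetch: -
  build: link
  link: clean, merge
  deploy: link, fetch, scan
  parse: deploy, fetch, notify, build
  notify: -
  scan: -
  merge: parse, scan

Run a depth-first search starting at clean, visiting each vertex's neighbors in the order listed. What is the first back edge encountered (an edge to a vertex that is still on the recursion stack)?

link->clean

DFS from clean (visiting each vertex's neighbors in the order listed); mark gray on enter, black on exit:
clean gray
  scan gray
  scan black
  deploy gray
    link gray
      link→clean: clean is gray → back edge
First back edge: link → clean.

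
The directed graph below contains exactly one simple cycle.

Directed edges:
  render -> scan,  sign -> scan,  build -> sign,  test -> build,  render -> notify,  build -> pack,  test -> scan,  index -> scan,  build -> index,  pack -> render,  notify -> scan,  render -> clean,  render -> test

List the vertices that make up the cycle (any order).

DFS with gray/black marking from render:
render gray
  test gray
    build gray
      index gray
        scan gray
        scan black
      index black
      sign gray
        sign→scan: scan black — skip
      sign black
      pack gray
        pack→render: render is gray → back edge
Back edge closes the cycle render → test → build → pack → render; its vertices are {pack, test, build, render}.

pack, test, build, render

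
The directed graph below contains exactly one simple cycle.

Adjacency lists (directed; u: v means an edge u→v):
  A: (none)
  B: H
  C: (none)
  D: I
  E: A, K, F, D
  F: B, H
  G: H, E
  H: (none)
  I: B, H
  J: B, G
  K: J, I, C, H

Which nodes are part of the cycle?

E, G, J, K

DFS with gray/black marking from E:
E gray
  A gray
  A black
  K gray
    J gray
      B gray
        H gray
        H black
      B black
      G gray
        G→H: H black — skip
        G→E: E is gray → back edge
Back edge closes the cycle E → K → J → G → E; its vertices are {E, G, J, K}.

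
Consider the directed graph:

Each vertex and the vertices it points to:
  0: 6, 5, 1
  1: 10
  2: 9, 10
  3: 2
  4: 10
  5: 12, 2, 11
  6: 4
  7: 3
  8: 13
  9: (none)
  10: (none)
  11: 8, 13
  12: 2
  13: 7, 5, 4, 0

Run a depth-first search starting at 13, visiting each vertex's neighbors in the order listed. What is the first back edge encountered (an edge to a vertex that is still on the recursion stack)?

8→13

DFS from 13 (visiting each vertex's neighbors in the order listed); mark gray on enter, black on exit:
13 gray
  7 gray
    3 gray
      2 gray
        9 gray
        9 black
        10 gray
        10 black
      2 black
    3 black
  7 black
  5 gray
    12 gray
      12→2: 2 black — skip
    12 black
    5→2: 2 black — skip
    11 gray
      8 gray
        8→13: 13 is gray → back edge
First back edge: 8 → 13.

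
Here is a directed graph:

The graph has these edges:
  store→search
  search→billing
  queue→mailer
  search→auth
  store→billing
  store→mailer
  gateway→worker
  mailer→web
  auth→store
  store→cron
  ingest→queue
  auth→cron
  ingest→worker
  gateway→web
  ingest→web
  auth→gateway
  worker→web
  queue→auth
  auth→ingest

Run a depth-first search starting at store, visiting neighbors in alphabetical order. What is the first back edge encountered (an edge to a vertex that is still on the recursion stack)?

DFS from store (visiting neighbors in alphabetical order); mark gray on enter, black on exit:
store gray
  billing gray
  billing black
  cron gray
  cron black
  mailer gray
    web gray
    web black
  mailer black
  search gray
    auth gray
      auth→cron: cron black — skip
      gateway gray
        gateway→web: web black — skip
        worker gray
          worker→web: web black — skip
        worker black
      gateway black
      ingest gray
        queue gray
          queue→auth: auth is gray → back edge
First back edge: queue → auth.

queue→auth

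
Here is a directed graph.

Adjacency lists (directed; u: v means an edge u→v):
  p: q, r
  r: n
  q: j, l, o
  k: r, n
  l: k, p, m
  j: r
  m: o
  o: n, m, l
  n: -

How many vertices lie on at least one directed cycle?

A vertex is on a directed cycle iff it belongs to a strongly connected component of size ≥ 2 (or has a self-loop).
The vertices on cycles are {l, m, o, p, q} — 5 in total.

5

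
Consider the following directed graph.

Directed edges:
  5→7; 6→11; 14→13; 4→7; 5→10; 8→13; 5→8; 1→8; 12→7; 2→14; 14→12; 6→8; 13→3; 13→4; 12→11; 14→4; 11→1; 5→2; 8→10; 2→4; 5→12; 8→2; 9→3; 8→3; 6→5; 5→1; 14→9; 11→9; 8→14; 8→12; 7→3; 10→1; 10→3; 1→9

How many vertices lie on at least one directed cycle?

A vertex is on a directed cycle iff it belongs to a strongly connected component of size ≥ 2 (or has a self-loop).
The vertices on cycles are {1, 2, 8, 10, 11, 12, 14} — 7 in total.

7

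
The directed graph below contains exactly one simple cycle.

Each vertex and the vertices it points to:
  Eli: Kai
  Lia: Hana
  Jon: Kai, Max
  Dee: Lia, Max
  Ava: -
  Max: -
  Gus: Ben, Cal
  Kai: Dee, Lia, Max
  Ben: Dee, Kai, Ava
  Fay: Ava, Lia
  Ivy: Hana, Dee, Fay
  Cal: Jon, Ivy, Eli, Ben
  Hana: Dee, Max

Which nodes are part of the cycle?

Dee, Lia, Hana

DFS with gray/black marking from Lia:
Lia gray
  Hana gray
    Dee gray
      Dee→Lia: Lia is gray → back edge
Back edge closes the cycle Lia → Hana → Dee → Lia; its vertices are {Dee, Lia, Hana}.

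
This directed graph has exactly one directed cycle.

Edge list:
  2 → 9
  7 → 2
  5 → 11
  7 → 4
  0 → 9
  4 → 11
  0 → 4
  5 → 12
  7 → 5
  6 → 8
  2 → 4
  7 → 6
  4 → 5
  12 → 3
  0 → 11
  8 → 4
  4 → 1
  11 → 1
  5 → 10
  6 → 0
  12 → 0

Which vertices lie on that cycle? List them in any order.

0, 4, 5, 12

DFS with gray/black marking from 5:
5 gray
  11 gray
    1 gray
    1 black
  11 black
  12 gray
    3 gray
    3 black
    0 gray
      9 gray
      9 black
      4 gray
        4→11: 11 black — skip
        4→5: 5 is gray → back edge
Back edge closes the cycle 5 → 12 → 0 → 4 → 5; its vertices are {0, 4, 5, 12}.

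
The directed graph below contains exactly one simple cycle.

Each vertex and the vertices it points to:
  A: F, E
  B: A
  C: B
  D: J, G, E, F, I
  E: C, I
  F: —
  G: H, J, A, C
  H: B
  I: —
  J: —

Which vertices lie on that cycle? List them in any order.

DFS with gray/black marking from E:
E gray
  C gray
    B gray
      A gray
        F gray
        F black
        A→E: E is gray → back edge
Back edge closes the cycle E → C → B → A → E; its vertices are {A, B, C, E}.

A, B, C, E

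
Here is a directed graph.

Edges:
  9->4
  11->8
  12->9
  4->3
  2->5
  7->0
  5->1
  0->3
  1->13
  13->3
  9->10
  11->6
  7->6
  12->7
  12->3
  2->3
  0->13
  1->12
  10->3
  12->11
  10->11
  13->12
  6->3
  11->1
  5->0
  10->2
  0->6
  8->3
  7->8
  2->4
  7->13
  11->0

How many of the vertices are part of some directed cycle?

A vertex is on a directed cycle iff it belongs to a strongly connected component of size ≥ 2 (or has a self-loop).
The vertices on cycles are {0, 1, 2, 5, 7, 9, 10, 11, 12, 13} — 10 in total.

10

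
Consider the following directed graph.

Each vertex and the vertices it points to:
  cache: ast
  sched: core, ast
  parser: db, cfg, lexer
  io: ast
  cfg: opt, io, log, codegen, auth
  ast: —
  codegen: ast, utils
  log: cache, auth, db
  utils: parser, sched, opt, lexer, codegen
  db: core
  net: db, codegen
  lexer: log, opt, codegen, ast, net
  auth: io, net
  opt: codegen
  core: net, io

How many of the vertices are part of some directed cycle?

12

A vertex is on a directed cycle iff it belongs to a strongly connected component of size ≥ 2 (or has a self-loop).
The vertices on cycles are {db, cfg, log, net, opt, auth, core, lexer, sched, utils, parser, codegen} — 12 in total.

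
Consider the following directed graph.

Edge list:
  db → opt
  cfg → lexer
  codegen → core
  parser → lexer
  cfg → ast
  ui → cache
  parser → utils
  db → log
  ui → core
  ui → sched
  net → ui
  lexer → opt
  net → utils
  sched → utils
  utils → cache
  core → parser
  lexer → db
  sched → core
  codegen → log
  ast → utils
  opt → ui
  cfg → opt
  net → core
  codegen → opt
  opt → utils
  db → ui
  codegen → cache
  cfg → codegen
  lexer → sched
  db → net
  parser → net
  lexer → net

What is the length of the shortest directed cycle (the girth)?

3

For each vertex v, BFS finds the shortest path from v back to v.
The shortest such closed walk is net → core → parser → net, length 3.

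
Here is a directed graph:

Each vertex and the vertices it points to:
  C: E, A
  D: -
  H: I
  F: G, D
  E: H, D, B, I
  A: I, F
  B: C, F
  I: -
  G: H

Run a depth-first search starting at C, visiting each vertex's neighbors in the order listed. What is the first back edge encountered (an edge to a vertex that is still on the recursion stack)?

B->C

DFS from C (visiting each vertex's neighbors in the order listed); mark gray on enter, black on exit:
C gray
  E gray
    H gray
      I gray
      I black
    H black
    D gray
    D black
    B gray
      B→C: C is gray → back edge
First back edge: B → C.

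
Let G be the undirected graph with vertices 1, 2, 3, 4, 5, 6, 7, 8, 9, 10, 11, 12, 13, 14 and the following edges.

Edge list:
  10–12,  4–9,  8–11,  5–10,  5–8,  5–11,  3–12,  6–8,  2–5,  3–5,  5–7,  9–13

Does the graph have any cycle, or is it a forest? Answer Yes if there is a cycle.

DFS, tracking each vertex's parent; an edge to a visited non-parent vertex closes a cycle.
Start from 7:
visit 7 (parent –)
  visit 5 (parent 7)
    visit 10 (parent 5)
      visit 12 (parent 10)
        visit 3 (parent 12)
          3–5: 5 visited and ≠ parent → cycle
Cycle: 5 – 10 – 12 – 3 – 5.

Yes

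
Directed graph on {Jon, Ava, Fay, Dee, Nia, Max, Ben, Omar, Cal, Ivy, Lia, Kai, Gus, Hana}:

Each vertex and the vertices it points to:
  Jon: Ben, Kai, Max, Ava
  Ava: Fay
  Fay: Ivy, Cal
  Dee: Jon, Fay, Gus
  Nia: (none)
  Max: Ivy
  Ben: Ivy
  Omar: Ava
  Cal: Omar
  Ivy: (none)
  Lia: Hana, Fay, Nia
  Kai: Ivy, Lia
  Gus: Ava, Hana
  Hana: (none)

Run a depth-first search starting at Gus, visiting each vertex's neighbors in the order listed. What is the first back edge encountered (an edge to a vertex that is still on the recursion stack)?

Omar→Ava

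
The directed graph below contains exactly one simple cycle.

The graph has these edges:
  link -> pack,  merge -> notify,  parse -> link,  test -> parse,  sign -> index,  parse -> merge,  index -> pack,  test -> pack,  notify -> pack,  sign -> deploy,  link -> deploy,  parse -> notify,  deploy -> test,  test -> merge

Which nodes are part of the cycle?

link, test, parse, deploy

DFS with gray/black marking from deploy:
deploy gray
  test gray
    merge gray
      notify gray
        pack gray
        pack black
      notify black
    merge black
    parse gray
      parse→merge: merge black — skip
      parse→notify: notify black — skip
      link gray
        link→deploy: deploy is gray → back edge
Back edge closes the cycle deploy → test → parse → link → deploy; its vertices are {link, test, parse, deploy}.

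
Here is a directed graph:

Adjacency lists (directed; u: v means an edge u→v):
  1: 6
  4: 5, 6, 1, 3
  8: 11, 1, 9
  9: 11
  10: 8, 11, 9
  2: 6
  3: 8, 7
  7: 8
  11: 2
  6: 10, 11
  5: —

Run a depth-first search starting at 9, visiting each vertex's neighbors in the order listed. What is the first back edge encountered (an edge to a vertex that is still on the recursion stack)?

8->11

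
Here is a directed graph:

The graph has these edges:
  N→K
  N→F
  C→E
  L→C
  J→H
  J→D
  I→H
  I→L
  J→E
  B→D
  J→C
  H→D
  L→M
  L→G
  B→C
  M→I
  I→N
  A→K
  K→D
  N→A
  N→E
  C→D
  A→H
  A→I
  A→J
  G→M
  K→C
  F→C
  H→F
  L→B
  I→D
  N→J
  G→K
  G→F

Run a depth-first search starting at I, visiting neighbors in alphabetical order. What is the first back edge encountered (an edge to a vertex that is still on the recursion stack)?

DFS from I (visiting neighbors in alphabetical order); mark gray on enter, black on exit:
I gray
  D gray
  D black
  H gray
    H→D: D black — skip
    F gray
      C gray
        C→D: D black — skip
        E gray
        E black
      C black
    F black
  H black
  L gray
    B gray
      B→C: C black — skip
      B→D: D black — skip
    B black
    L→C: C black — skip
    G gray
      G→F: F black — skip
      K gray
        K→C: C black — skip
        K→D: D black — skip
      K black
      M gray
        M→I: I is gray → back edge
First back edge: M → I.

M→I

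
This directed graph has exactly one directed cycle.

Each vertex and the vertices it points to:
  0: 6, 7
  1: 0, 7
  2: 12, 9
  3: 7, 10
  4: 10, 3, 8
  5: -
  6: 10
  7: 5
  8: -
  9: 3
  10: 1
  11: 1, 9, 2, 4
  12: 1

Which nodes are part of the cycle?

DFS with gray/black marking from 1:
1 gray
  0 gray
    6 gray
      10 gray
        10→1: 1 is gray → back edge
Back edge closes the cycle 1 → 0 → 6 → 10 → 1; its vertices are {0, 1, 6, 10}.

0, 1, 6, 10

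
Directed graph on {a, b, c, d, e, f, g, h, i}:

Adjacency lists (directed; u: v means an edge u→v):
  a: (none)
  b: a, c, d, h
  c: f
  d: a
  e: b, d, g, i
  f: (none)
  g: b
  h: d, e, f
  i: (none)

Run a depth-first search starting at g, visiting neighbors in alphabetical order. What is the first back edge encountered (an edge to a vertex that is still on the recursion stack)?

e->b

DFS from g (visiting neighbors in alphabetical order); mark gray on enter, black on exit:
g gray
  b gray
    a gray
    a black
    c gray
      f gray
      f black
    c black
    d gray
      d→a: a black — skip
    d black
    h gray
      h→d: d black — skip
      e gray
        e→b: b is gray → back edge
First back edge: e → b.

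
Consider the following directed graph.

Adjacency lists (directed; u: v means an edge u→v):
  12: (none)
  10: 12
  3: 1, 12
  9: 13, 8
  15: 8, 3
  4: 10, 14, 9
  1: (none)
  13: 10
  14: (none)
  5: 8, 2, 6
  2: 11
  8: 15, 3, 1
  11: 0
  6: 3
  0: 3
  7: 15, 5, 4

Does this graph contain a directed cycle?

Yes

DFS with white/gray/black marking, starting from 5:
5 gray
  8 gray
    15 gray
      15→8: 8 is gray → back edge
Back edge found, so a cycle exists: 8 → 15 → 8.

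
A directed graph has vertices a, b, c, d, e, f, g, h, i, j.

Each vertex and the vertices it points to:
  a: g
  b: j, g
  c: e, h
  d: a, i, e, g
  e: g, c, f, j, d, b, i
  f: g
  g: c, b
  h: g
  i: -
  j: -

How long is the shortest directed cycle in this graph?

2

For each vertex v, BFS finds the shortest path from v back to v.
The shortest such closed walk is e → c → e, length 2.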